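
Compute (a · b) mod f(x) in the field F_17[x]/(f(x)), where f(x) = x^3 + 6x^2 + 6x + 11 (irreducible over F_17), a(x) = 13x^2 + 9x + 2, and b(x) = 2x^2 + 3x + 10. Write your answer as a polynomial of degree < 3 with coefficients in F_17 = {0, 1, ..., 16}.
a · b ≡ 4x^2 + 13x + 4 (mod f(x))

Multiply in F_17[x]: a(x)·b(x) = (13x^2 + 9x + 2)·(2x^2 + 3x + 10) = 9x^4 + 6x^3 + 8x^2 + 11x + 3. This has degree ≥ 3, so divide by f(x) over F_17: 9x^4 + 6x^3 + 8x^2 + 11x + 3 = (9x + 3)·(x^3 + 6x^2 + 6x + 11) + (4x^2 + 13x + 4). Hence a·b ≡ 4x^2 + 13x + 4 (mod f). (F_17[x]/(f) is a field with 17^3 = 4913 elements since f is irreducible of degree 3.)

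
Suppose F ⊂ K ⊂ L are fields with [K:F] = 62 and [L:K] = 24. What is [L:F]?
[L:F] = 1488

The tower law says that for any tower of field extensions F ⊂ K ⊂ L with finite degrees, [L:F] = [L:K] · [K:F]. Here this gives [L:F] = 24 · 62 = 1488.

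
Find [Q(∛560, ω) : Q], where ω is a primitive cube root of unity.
[Q(∛560, ω) : Q] = 6

[Q(∛560):Q] = 3 (min poly x^3 - 560, irreducible since 560 is not a perfect cube). [Q(ω):Q] = 2 (min poly x^2 + x + 1). Since Q(∛560) ⊂ R and ω ∉ R, we have ω ∉ Q(∛560), so x^2 + x + 1 remains irreducible over Q(∛560) and [Q(∛560, ω) : Q(∛560)] = 2. By the tower law, [Q(∛560, ω) : Q] = 3 · 2 = 6. (In fact Q(∛560, ω) is the splitting field of x^3 - 560 over Q.)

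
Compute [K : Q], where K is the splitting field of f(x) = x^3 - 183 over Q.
[K : Q] = 6

The roots of x^3 - 183 are ∛183, ω∛183, ω^2∛183 where ω = e^(2πi/3) is a primitive cube root of unity, so K = Q(∛183, ω). Now [Q(∛183):Q] = 3 (since 183 is not a perfect cube, x^3 - 183 is irreducible) and [Q(ω):Q] = 2. Both 2 and 3 divide [K:Q], and [K:Q] ≤ 3·2 = 6, so [K:Q] = 6. (Equivalently: Q(∛183) ⊂ R but ω ∉ R, so [K : Q(∛183)] = 2.)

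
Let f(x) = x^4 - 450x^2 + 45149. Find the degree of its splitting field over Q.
[K : Q] = 4

Solving the quadratic in x^2: x^2 = (450 ± √(450^2 - 4·45149))/2 = (450 ± √21904)/2 = (450 ± 148)/2, giving x^2 = 299 or x^2 = 151. So f(x) = (x^2 - 299)(x^2 - 151) and the roots of f are ±√299, ±√151. Hence the splitting field is K = Q(√299, √151). Since 299 and 151 are distinct squarefree integers > 1, their product 45149 is not a perfect square, so √151 ∉ Q(√299). By the tower law [K:Q] = [Q(√299,√151):Q(√299)] · [Q(√299):Q] = 2 · 2 = 4.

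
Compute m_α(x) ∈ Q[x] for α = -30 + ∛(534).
m_α(x) = x^3 + 90x^2 + 2700x + 26466

Set β = α + 30 = ∛(534), so β^3 = 534. Then (α + 30)^3 - 534 = 0, i.e. α is a root of g(x) = (x + 30)^3 - 534 = x^3 + 90x^2 + 2700x + 26466. Since g(x) = h(x + 30) where h(x) = x^3 - 534, and h is irreducible over Q (because 534 is not a perfect cube, so h has no rational root, and a monic cubic with no rational root is irreducible), g is also irreducible (irreducibility is preserved under the substitution x → x + 30). Hence m_α(x) = x^3 + 90x^2 + 2700x + 26466.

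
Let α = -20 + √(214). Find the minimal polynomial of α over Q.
m_α(x) = x^2 + 40x + 186

From α + 20 = √(214), squaring gives (α + 20)^2 = 214, i.e. α^2 + 40α + 400 = 214, so α^2 + 40α + 186 = 0. The discriminant of x^2 + 40x + 186 is (40)^2 - 4·(186) = 1600 - 744 = 856, and 4·(214) is not a perfect square in Q since 214 is squarefree and ≠ 1. Hence x^2 + 40x + 186 is irreducible over Q and is the minimal polynomial of α.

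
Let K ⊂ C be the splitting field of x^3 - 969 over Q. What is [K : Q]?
[K : Q] = 6

The roots of x^3 - 969 are ∛969, ω∛969, ω^2∛969 where ω = e^(2πi/3) is a primitive cube root of unity, so K = Q(∛969, ω). Now [Q(∛969):Q] = 3 (since 969 is not a perfect cube, x^3 - 969 is irreducible) and [Q(ω):Q] = 2. Both 2 and 3 divide [K:Q], and [K:Q] ≤ 3·2 = 6, so [K:Q] = 6. (Equivalently: Q(∛969) ⊂ R but ω ∉ R, so [K : Q(∛969)] = 2.)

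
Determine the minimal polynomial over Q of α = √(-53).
m_α(x) = x^2 + 53

α satisfies α^2 + 53 = 0, so x^2 + 53 annihilates α. Since d = -53 is squarefree and ≠ 1, it is not a perfect square in Q, so x^2 + 53 has no rational root and is therefore irreducible over Q (a degree-2 polynomial over a field is irreducible iff it has no root). Hence m_α(x) = x^2 + 53.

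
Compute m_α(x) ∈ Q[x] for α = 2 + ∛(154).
m_α(x) = x^3 - 6x^2 + 12x - 162

Set β = α - 2 = ∛(154), so β^3 = 154. Then (α - 2)^3 - 154 = 0, i.e. α is a root of g(x) = (x - 2)^3 - 154 = x^3 - 6x^2 + 12x - 162. Since g(x) = h(x - 2) where h(x) = x^3 - 154, and h is irreducible over Q (because 154 is not a perfect cube, so h has no rational root, and a monic cubic with no rational root is irreducible), g is also irreducible (irreducibility is preserved under the substitution x → x - 2). Hence m_α(x) = x^3 - 6x^2 + 12x - 162.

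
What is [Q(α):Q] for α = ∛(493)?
[Q(α):Q] = 3

The minimal polynomial of α is x^3 - 493, irreducible over Q since 493 is not a perfect cube (so x^3 - 493 has no rational root). Hence [Q(α):Q] = deg(m_α) = 3.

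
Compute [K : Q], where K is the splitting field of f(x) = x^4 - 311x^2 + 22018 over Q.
[K : Q] = 4

Solving the quadratic in x^2: x^2 = (311 ± √(311^2 - 4·22018))/2 = (311 ± √8649)/2 = (311 ± 93)/2, giving x^2 = 109 or x^2 = 202. So f(x) = (x^2 - 109)(x^2 - 202) and the roots of f are ±√109, ±√202. Hence the splitting field is K = Q(√109, √202). Since 109 and 202 are distinct squarefree integers > 1, their product 22018 is not a perfect square, so √202 ∉ Q(√109). By the tower law [K:Q] = [Q(√109,√202):Q(√109)] · [Q(√109):Q] = 2 · 2 = 4.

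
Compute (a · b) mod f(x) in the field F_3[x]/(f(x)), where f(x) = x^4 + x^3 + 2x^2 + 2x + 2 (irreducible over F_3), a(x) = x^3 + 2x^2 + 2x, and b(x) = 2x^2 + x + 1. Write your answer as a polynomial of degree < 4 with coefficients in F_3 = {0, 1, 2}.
a · b ≡ x (mod f(x))

Multiply in F_3[x]: a(x)·b(x) = (x^3 + 2x^2 + 2x)·(2x^2 + x + 1) = 2x^5 + 2x^4 + x^3 + x^2 + 2x. This has degree ≥ 4, so divide by f(x) over F_3: 2x^5 + 2x^4 + x^3 + x^2 + 2x = (2x)·(x^4 + x^3 + 2x^2 + 2x + 2) + (x). Hence a·b ≡ x (mod f). (F_3[x]/(f) is a field with 3^4 = 81 elements since f is irreducible of degree 4.)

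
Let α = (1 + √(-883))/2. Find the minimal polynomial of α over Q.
m_α(x) = x^2 - x + 221

From 2α - 1 = √(-883), squaring gives (2α - 1)^2 = -883, i.e. 4α^2 - 4α + 1 = -883, so α^2 - α + (1 + 883)/4 = 0. Since -883 ≡ 1 (mod 4), (1 + 883)/4 = 221 ∈ Z. The polynomial x^2 - x + 221 has discriminant 1 - 4·(221) = -883, which is not a perfect square in Q (d = -883 is squarefree and ≠ 1), so x^2 - x + 221 is irreducible over Q. It is the minimal polynomial of α.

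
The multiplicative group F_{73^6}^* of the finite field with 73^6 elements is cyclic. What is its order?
|F_{73^6}^*| = 151334226288

F_{73^6} has 73^6 = 151334226289 elements; its multiplicative group consists of all nonzero elements, so |F_{73^6}^*| = 151334226289 - 1 = 151334226288. (It is cyclic since any finite subgroup of the multiplicative group of a field is cyclic.)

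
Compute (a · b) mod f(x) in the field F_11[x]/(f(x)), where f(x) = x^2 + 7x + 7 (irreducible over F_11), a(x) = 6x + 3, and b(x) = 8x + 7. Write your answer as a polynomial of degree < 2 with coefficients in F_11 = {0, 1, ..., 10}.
a · b ≡ 5x + 4 (mod f(x))

Multiply in F_11[x]: a(x)·b(x) = (6x + 3)·(8x + 7) = 4x^2 + 10. This has degree ≥ 2, so divide by f(x) over F_11: 4x^2 + 10 = (4)·(x^2 + 7x + 7) + (5x + 4). Hence a·b ≡ 5x + 4 (mod f). (F_11[x]/(f) is a field with 11^2 = 121 elements since f is irreducible of degree 2.)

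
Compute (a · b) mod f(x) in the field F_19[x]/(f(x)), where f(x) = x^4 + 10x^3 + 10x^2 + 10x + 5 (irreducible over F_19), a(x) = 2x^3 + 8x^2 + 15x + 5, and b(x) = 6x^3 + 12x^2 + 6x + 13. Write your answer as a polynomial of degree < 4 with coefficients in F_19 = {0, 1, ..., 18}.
a · b ≡ 4x^3 + 15x^2 + 15x + 11 (mod f(x))

Multiply in F_19[x]: a(x)·b(x) = (2x^3 + 8x^2 + 15x + 5)·(6x^3 + 12x^2 + 6x + 13) = 12x^6 + 15x^5 + 8x^4 + 18x^3 + 7x^2 + 16x + 8. This has degree ≥ 4, so divide by f(x) over F_19: 12x^6 + 15x^5 + 8x^4 + 18x^3 + 7x^2 + 16x + 8 = (12x^2 + 9x + 7)·(x^4 + 10x^3 + 10x^2 + 10x + 5) + (4x^3 + 15x^2 + 15x + 11). Hence a·b ≡ 4x^3 + 15x^2 + 15x + 11 (mod f). (F_19[x]/(f) is a field with 19^4 = 130321 elements since f is irreducible of degree 4.)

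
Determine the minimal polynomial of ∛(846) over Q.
m_α(x) = x^3 - 846

α satisfies α^3 = 846, so x^3 - 846 annihilates α. By the rational root test, a rational root p/q (in lowest terms) of x^3 - 846 would satisfy p^3 = 846 q^3, forcing q = 1 and p^3 = 846; but 846 is not a perfect cube, contradiction. A monic cubic over Q with no rational root is irreducible (any nontrivial factorization would include a linear factor). Hence x^3 - 846 is the minimal polynomial of α, and in particular [Q(α):Q] = 3.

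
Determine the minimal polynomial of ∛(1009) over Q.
m_α(x) = x^3 - 1009

α satisfies α^3 = 1009, so x^3 - 1009 annihilates α. By the rational root test, a rational root p/q (in lowest terms) of x^3 - 1009 would satisfy p^3 = 1009 q^3, forcing q = 1 and p^3 = 1009; but 1009 is not a perfect cube, contradiction. A monic cubic over Q with no rational root is irreducible (any nontrivial factorization would include a linear factor). Hence x^3 - 1009 is the minimal polynomial of α, and in particular [Q(α):Q] = 3.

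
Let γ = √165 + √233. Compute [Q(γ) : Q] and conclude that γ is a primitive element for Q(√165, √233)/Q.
[Q(γ) : Q] = 4 (equivalently, Q(γ) = Q(√165, √233))

Obviously Q(γ) ⊆ Q(√165, √233), and [Q(√165, √233):Q] = 4 (since 165, 233 are distinct squarefree integers > 1 with 38445 not a perfect square). To show equality we compute the minimal polynomial of γ. From γ = √165 + √233: γ^2 = 165 + 2√(38445) + 233 = 398 + 2√(38445), so γ^2 - 398 = 2√(38445); squaring, (γ^2 - 398)^2 = 4·38445, i.e. γ^4 - 796γ^2 + 158404 - 153780 = 0, i.e. γ^4 - 796γ^2 + 4624 = 0. So γ is a root of x^4 - 796x^2 + 4624. This polynomial is irreducible over Q: it has no rational root (each ±√165 ± √233 is irrational), and any factorization into two quadratics over Q would force √(38445) ∈ Q (pairing opposite roots) or √165, √233 ∈ Q (other pairings), all impossible. Hence [Q(γ):Q] = 4 = [Q(√165, √233):Q], so Q(γ) = Q(√165, √233).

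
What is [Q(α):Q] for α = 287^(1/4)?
[Q(α):Q] = 4

α is a root of x^4 - 287. By Eisenstein's criterion at the prime p = 7 (which divides the constant term 287 but p^2 = 49 does not, since 287 is squarefree), x^4 - 287 is irreducible over Q. Hence [Q(α):Q] = 4.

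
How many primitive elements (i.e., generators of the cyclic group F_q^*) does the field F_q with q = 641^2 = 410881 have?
There are φ(410880) = 108544 primitive elements

F_q^* is cyclic of order q - 1 = 410880. A cyclic group of order m has exactly φ(m) generators. Here m = 410880 = 2^8 · 3 · 5 · 107, so the number of primitive elements is φ(410880) = 108544.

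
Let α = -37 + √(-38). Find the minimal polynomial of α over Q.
m_α(x) = x^2 + 74x + 1407

From α + 37 = √(-38), squaring gives (α + 37)^2 = -38, i.e. α^2 + 74α + 1369 = -38, so α^2 + 74α + 1407 = 0. The discriminant of x^2 + 74x + 1407 is (74)^2 - 4·(1407) = 5476 - 5628 = -152, and 4·(-38) is not a perfect square in Q since -38 is squarefree and ≠ 1. Hence x^2 + 74x + 1407 is irreducible over Q and is the minimal polynomial of α.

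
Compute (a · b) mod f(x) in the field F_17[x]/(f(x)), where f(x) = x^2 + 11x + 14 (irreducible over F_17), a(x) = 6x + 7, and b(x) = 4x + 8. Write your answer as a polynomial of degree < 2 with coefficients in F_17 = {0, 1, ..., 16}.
a · b ≡ 16x + 9 (mod f(x))

Multiply in F_17[x]: a(x)·b(x) = (6x + 7)·(4x + 8) = 7x^2 + 8x + 5. This has degree ≥ 2, so divide by f(x) over F_17: 7x^2 + 8x + 5 = (7)·(x^2 + 11x + 14) + (16x + 9). Hence a·b ≡ 16x + 9 (mod f). (F_17[x]/(f) is a field with 17^2 = 289 elements since f is irreducible of degree 2.)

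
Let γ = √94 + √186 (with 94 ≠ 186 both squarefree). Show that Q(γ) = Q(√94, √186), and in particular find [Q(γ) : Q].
[Q(γ) : Q] = 4 (equivalently, Q(γ) = Q(√94, √186))

Obviously Q(γ) ⊆ Q(√94, √186), and [Q(√94, √186):Q] = 4 (since 94, 186 are distinct squarefree integers > 1 with 17484 not a perfect square). To show equality we compute the minimal polynomial of γ. From γ = √94 + √186: γ^2 = 94 + 2√(17484) + 186 = 280 + 2√(17484), so γ^2 - 280 = 2√(17484); squaring, (γ^2 - 280)^2 = 4·17484, i.e. γ^4 - 560γ^2 + 78400 - 69936 = 0, i.e. γ^4 - 560γ^2 + 8464 = 0. So γ is a root of x^4 - 560x^2 + 8464. This polynomial is irreducible over Q: it has no rational root (each ±√94 ± √186 is irrational), and any factorization into two quadratics over Q would force √(17484) ∈ Q (pairing opposite roots) or √94, √186 ∈ Q (other pairings), all impossible. Hence [Q(γ):Q] = 4 = [Q(√94, √186):Q], so Q(γ) = Q(√94, √186).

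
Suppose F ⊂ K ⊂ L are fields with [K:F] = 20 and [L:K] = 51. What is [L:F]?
[L:F] = 1020

The tower law says that for any tower of field extensions F ⊂ K ⊂ L with finite degrees, [L:F] = [L:K] · [K:F]. Here this gives [L:F] = 51 · 20 = 1020.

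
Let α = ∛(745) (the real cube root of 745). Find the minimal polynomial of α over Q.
m_α(x) = x^3 - 745

α satisfies α^3 = 745, so x^3 - 745 annihilates α. By the rational root test, a rational root p/q (in lowest terms) of x^3 - 745 would satisfy p^3 = 745 q^3, forcing q = 1 and p^3 = 745; but 745 is not a perfect cube, contradiction. A monic cubic over Q with no rational root is irreducible (any nontrivial factorization would include a linear factor). Hence x^3 - 745 is the minimal polynomial of α, and in particular [Q(α):Q] = 3.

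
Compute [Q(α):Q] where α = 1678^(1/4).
[Q(α):Q] = 4

α is a root of x^4 - 1678. By Eisenstein's criterion at the prime p = 2 (which divides the constant term 1678 but p^2 = 4 does not, since 1678 is squarefree), x^4 - 1678 is irreducible over Q. Hence [Q(α):Q] = 4.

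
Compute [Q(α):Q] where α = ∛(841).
[Q(α):Q] = 3

The minimal polynomial of α is x^3 - 841, irreducible over Q since 841 is not a perfect cube (so x^3 - 841 has no rational root). Hence [Q(α):Q] = deg(m_α) = 3.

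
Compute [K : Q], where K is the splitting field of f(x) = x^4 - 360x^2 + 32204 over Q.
[K : Q] = 4

Solving the quadratic in x^2: x^2 = (360 ± √(360^2 - 4·32204))/2 = (360 ± √784)/2 = (360 ± 28)/2, giving x^2 = 166 or x^2 = 194. So f(x) = (x^2 - 166)(x^2 - 194) and the roots of f are ±√166, ±√194. Hence the splitting field is K = Q(√166, √194). Since 166 and 194 are distinct squarefree integers > 1, their product 32204 is not a perfect square, so √194 ∉ Q(√166). By the tower law [K:Q] = [Q(√166,√194):Q(√166)] · [Q(√166):Q] = 2 · 2 = 4.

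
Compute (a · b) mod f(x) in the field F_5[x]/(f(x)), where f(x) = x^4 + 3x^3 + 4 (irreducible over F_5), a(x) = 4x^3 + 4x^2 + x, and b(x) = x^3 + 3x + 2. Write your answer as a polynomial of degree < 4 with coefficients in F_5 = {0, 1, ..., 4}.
a · b ≡ 4x^3 + 4x + 2 (mod f(x))

Multiply in F_5[x]: a(x)·b(x) = (4x^3 + 4x^2 + x)·(x^3 + 3x + 2) = 4x^6 + 4x^5 + 3x^4 + x^2 + 2x. This has degree ≥ 4, so divide by f(x) over F_5: 4x^6 + 4x^5 + 3x^4 + x^2 + 2x = (4x^2 + 2x + 2)·(x^4 + 3x^3 + 4) + (4x^3 + 4x + 2). Hence a·b ≡ 4x^3 + 4x + 2 (mod f). (F_5[x]/(f) is a field with 5^4 = 625 elements since f is irreducible of degree 4.)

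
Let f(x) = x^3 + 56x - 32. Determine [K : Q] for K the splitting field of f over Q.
[K : Q] = 6

By the rational root test, any rational root of the monic integer polynomial f(x) = x^3 + 56x - 32 must be an integer dividing the constant term -32, i.e. one of ±{1, 2, 4, 8, 16, 32}. Evaluating: f(1) = 25, f(-1) = -89, f(2) = 88, f(-2) = -152, f(4) = 256, f(-4) = -320, f(8) = 928, f(-8) = -992, f(16) = 4960, f(-16) = -5024, f(32) = 34528, f(-32) = -34592; none is 0, so f has no rational root and is therefore irreducible over Q (a cubic with no linear factor over a field is irreducible). For an irreducible cubic, the Galois group is A_3 or S_3 according as the discriminant disc(f) = -4a^3 - 27b^2 = -4·(56)^3 - 27·(-32)^2 = -730112 is or is not a square in Q. Here disc(f) = -730112 is not a perfect square in Q, so the Galois group of f over Q is not contained in A_3 and must be all of S_3. The splitting field has degree |S_3| = 6 over Q, so [K : Q] = 6.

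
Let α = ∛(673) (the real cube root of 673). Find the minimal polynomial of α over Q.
m_α(x) = x^3 - 673

α satisfies α^3 = 673, so x^3 - 673 annihilates α. By the rational root test, a rational root p/q (in lowest terms) of x^3 - 673 would satisfy p^3 = 673 q^3, forcing q = 1 and p^3 = 673; but 673 is not a perfect cube, contradiction. A monic cubic over Q with no rational root is irreducible (any nontrivial factorization would include a linear factor). Hence x^3 - 673 is the minimal polynomial of α, and in particular [Q(α):Q] = 3.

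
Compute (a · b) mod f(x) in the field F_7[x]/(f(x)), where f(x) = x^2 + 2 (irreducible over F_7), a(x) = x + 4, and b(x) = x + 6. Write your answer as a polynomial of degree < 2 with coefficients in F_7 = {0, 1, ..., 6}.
a · b ≡ 3x + 1 (mod f(x))

Multiply in F_7[x]: a(x)·b(x) = (x + 4)·(x + 6) = x^2 + 3x + 3. This has degree ≥ 2, so divide by f(x) over F_7: x^2 + 3x + 3 = (1)·(x^2 + 2) + (3x + 1). Hence a·b ≡ 3x + 1 (mod f). (F_7[x]/(f) is a field with 7^2 = 49 elements since f is irreducible of degree 2.)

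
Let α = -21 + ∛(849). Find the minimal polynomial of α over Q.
m_α(x) = x^3 + 63x^2 + 1323x + 8412

Set β = α + 21 = ∛(849), so β^3 = 849. Then (α + 21)^3 - 849 = 0, i.e. α is a root of g(x) = (x + 21)^3 - 849 = x^3 + 63x^2 + 1323x + 8412. Since g(x) = h(x + 21) where h(x) = x^3 - 849, and h is irreducible over Q (because 849 is not a perfect cube, so h has no rational root, and a monic cubic with no rational root is irreducible), g is also irreducible (irreducibility is preserved under the substitution x → x + 21). Hence m_α(x) = x^3 + 63x^2 + 1323x + 8412.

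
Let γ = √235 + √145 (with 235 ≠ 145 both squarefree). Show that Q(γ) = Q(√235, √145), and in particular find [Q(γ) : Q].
[Q(γ) : Q] = 4 (equivalently, Q(γ) = Q(√235, √145))

Obviously Q(γ) ⊆ Q(√235, √145), and [Q(√235, √145):Q] = 4 (since 235, 145 are distinct squarefree integers > 1 with 34075 not a perfect square). To show equality we compute the minimal polynomial of γ. From γ = √235 + √145: γ^2 = 235 + 2√(34075) + 145 = 380 + 2√(34075), so γ^2 - 380 = 2√(34075); squaring, (γ^2 - 380)^2 = 4·34075, i.e. γ^4 - 760γ^2 + 144400 - 136300 = 0, i.e. γ^4 - 760γ^2 + 8100 = 0. So γ is a root of x^4 - 760x^2 + 8100. This polynomial is irreducible over Q: it has no rational root (each ±√235 ± √145 is irrational), and any factorization into two quadratics over Q would force √(34075) ∈ Q (pairing opposite roots) or √235, √145 ∈ Q (other pairings), all impossible. Hence [Q(γ):Q] = 4 = [Q(√235, √145):Q], so Q(γ) = Q(√235, √145).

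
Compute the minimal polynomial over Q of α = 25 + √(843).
m_α(x) = x^2 - 50x - 218

From α - 25 = √(843), squaring gives (α - 25)^2 = 843, i.e. α^2 - 50α + 625 = 843, so α^2 - 50α - 218 = 0. The discriminant of x^2 - 50x - 218 is (-50)^2 - 4·(-218) = 2500 + 872 = 3372, and 4·(843) is not a perfect square in Q since 843 is squarefree and ≠ 1. Hence x^2 - 50x - 218 is irreducible over Q and is the minimal polynomial of α.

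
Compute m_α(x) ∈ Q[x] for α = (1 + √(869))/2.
m_α(x) = x^2 - x - 217

From 2α - 1 = √(869), squaring gives (2α - 1)^2 = 869, i.e. 4α^2 - 4α + 1 = 869, so α^2 - α + (1 - 869)/4 = 0. Since 869 ≡ 1 (mod 4), (1 - 869)/4 = -217 ∈ Z. The polynomial x^2 - x - 217 has discriminant 1 - 4·(-217) = 869, which is not a perfect square in Q (d = 869 is squarefree and ≠ 1), so x^2 - x - 217 is irreducible over Q. It is the minimal polynomial of α.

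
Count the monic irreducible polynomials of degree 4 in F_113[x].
There are 40758648 monic irreducible polynomials of degree 4 over F_113

Each element of F_{113^4} that lies in no proper subfield is a root of exactly one monic irreducible of degree 4 over F_113, and each such polynomial has 4 distinct roots in F_{113^4}. By Möbius inversion the count is N_113(4) = (1/4) Σ_{d|4} μ(4/d) · 113^d = (1/4)(μ(4)·113^1 + μ(2)·113^2 + μ(1)·113^4) = 163034592/4 = 40758648.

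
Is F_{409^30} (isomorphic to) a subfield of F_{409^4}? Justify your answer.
No: F_{409^30} is not a subfield of F_{409^4}

F_{p^m} embeds in F_{p^n} iff m | n. Here 30 ∤ 4 (since 4 = 0·30 + 4 with remainder 4 ≠ 0), so F_{409^30} is not a subfield of F_{409^4}. Equivalently: if it were, the tower law would give 30 = [F_{409^30}:F_409] dividing [F_{409^4}:F_409] = 4, contradiction.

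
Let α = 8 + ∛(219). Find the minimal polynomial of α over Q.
m_α(x) = x^3 - 24x^2 + 192x - 731

Set β = α - 8 = ∛(219), so β^3 = 219. Then (α - 8)^3 - 219 = 0, i.e. α is a root of g(x) = (x - 8)^3 - 219 = x^3 - 24x^2 + 192x - 731. Since g(x) = h(x - 8) where h(x) = x^3 - 219, and h is irreducible over Q (because 219 is not a perfect cube, so h has no rational root, and a monic cubic with no rational root is irreducible), g is also irreducible (irreducibility is preserved under the substitution x → x - 8). Hence m_α(x) = x^3 - 24x^2 + 192x - 731.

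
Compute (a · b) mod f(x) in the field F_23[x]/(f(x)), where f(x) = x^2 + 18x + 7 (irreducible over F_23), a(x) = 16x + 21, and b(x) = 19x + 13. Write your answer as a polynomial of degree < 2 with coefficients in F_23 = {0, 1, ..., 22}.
a · b ≡ 11x + 8 (mod f(x))

Multiply in F_23[x]: a(x)·b(x) = (16x + 21)·(19x + 13) = 5x^2 + 9x + 20. This has degree ≥ 2, so divide by f(x) over F_23: 5x^2 + 9x + 20 = (5)·(x^2 + 18x + 7) + (11x + 8). Hence a·b ≡ 11x + 8 (mod f). (F_23[x]/(f) is a field with 23^2 = 529 elements since f is irreducible of degree 2.)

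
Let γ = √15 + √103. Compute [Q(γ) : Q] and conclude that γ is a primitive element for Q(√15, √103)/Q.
[Q(γ) : Q] = 4 (equivalently, Q(γ) = Q(√15, √103))

Obviously Q(γ) ⊆ Q(√15, √103), and [Q(√15, √103):Q] = 4 (since 15, 103 are distinct squarefree integers > 1 with 1545 not a perfect square). To show equality we compute the minimal polynomial of γ. From γ = √15 + √103: γ^2 = 15 + 2√(1545) + 103 = 118 + 2√(1545), so γ^2 - 118 = 2√(1545); squaring, (γ^2 - 118)^2 = 4·1545, i.e. γ^4 - 236γ^2 + 13924 - 6180 = 0, i.e. γ^4 - 236γ^2 + 7744 = 0. So γ is a root of x^4 - 236x^2 + 7744. This polynomial is irreducible over Q: it has no rational root (each ±√15 ± √103 is irrational), and any factorization into two quadratics over Q would force √(1545) ∈ Q (pairing opposite roots) or √15, √103 ∈ Q (other pairings), all impossible. Hence [Q(γ):Q] = 4 = [Q(√15, √103):Q], so Q(γ) = Q(√15, √103).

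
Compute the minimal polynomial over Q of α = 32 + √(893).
m_α(x) = x^2 - 64x + 131

From α - 32 = √(893), squaring gives (α - 32)^2 = 893, i.e. α^2 - 64α + 1024 = 893, so α^2 - 64α + 131 = 0. The discriminant of x^2 - 64x + 131 is (-64)^2 - 4·(131) = 4096 - 524 = 3572, and 4·(893) is not a perfect square in Q since 893 is squarefree and ≠ 1. Hence x^2 - 64x + 131 is irreducible over Q and is the minimal polynomial of α.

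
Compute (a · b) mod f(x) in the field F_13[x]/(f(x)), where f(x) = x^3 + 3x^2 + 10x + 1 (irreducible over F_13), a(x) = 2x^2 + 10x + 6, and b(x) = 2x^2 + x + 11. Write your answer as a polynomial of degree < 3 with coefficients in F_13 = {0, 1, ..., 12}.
a · b ≡ 12x + 4 (mod f(x))

Multiply in F_13[x]: a(x)·b(x) = (2x^2 + 10x + 6)·(2x^2 + x + 11) = 4x^4 + 9x^3 + 5x^2 + 12x + 1. This has degree ≥ 3, so divide by f(x) over F_13: 4x^4 + 9x^3 + 5x^2 + 12x + 1 = (4x + 10)·(x^3 + 3x^2 + 10x + 1) + (12x + 4). Hence a·b ≡ 12x + 4 (mod f). (F_13[x]/(f) is a field with 13^3 = 2197 elements since f is irreducible of degree 3.)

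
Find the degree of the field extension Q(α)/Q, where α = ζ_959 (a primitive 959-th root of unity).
[Q(α):Q] = 816

The minimal polynomial of ζ_959 over Q is the 959-th cyclotomic polynomial Φ_959(x), which is irreducible over Q and has degree φ(959) = 816. Hence [Q(α):Q] = φ(959) = 816.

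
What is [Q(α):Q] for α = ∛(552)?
[Q(α):Q] = 3

The minimal polynomial of α is x^3 - 552, irreducible over Q since 552 is not a perfect cube (so x^3 - 552 has no rational root). Hence [Q(α):Q] = deg(m_α) = 3.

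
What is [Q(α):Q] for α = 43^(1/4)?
[Q(α):Q] = 4

α is a root of x^4 - 43. By Eisenstein's criterion at the prime p = 43 (which divides the constant term 43 but p^2 = 1849 does not, since 43 is squarefree), x^4 - 43 is irreducible over Q. Hence [Q(α):Q] = 4.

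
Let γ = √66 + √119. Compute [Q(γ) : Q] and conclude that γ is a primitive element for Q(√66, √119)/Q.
[Q(γ) : Q] = 4 (equivalently, Q(γ) = Q(√66, √119))

Obviously Q(γ) ⊆ Q(√66, √119), and [Q(√66, √119):Q] = 4 (since 66, 119 are distinct squarefree integers > 1 with 7854 not a perfect square). To show equality we compute the minimal polynomial of γ. From γ = √66 + √119: γ^2 = 66 + 2√(7854) + 119 = 185 + 2√(7854), so γ^2 - 185 = 2√(7854); squaring, (γ^2 - 185)^2 = 4·7854, i.e. γ^4 - 370γ^2 + 34225 - 31416 = 0, i.e. γ^4 - 370γ^2 + 2809 = 0. So γ is a root of x^4 - 370x^2 + 2809. This polynomial is irreducible over Q: it has no rational root (each ±√66 ± √119 is irrational), and any factorization into two quadratics over Q would force √(7854) ∈ Q (pairing opposite roots) or √66, √119 ∈ Q (other pairings), all impossible. Hence [Q(γ):Q] = 4 = [Q(√66, √119):Q], so Q(γ) = Q(√66, √119).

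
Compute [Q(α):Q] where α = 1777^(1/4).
[Q(α):Q] = 4

α is a root of x^4 - 1777. By Eisenstein's criterion at the prime p = 1777 (which divides the constant term 1777 but p^2 = 3157729 does not, since 1777 is squarefree), x^4 - 1777 is irreducible over Q. Hence [Q(α):Q] = 4.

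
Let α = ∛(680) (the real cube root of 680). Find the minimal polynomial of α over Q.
m_α(x) = x^3 - 680

α satisfies α^3 = 680, so x^3 - 680 annihilates α. By the rational root test, a rational root p/q (in lowest terms) of x^3 - 680 would satisfy p^3 = 680 q^3, forcing q = 1 and p^3 = 680; but 680 is not a perfect cube, contradiction. A monic cubic over Q with no rational root is irreducible (any nontrivial factorization would include a linear factor). Hence x^3 - 680 is the minimal polynomial of α, and in particular [Q(α):Q] = 3.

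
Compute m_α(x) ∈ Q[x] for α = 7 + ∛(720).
m_α(x) = x^3 - 21x^2 + 147x - 1063

Set β = α - 7 = ∛(720), so β^3 = 720. Then (α - 7)^3 - 720 = 0, i.e. α is a root of g(x) = (x - 7)^3 - 720 = x^3 - 21x^2 + 147x - 1063. Since g(x) = h(x - 7) where h(x) = x^3 - 720, and h is irreducible over Q (because 720 is not a perfect cube, so h has no rational root, and a monic cubic with no rational root is irreducible), g is also irreducible (irreducibility is preserved under the substitution x → x - 7). Hence m_α(x) = x^3 - 21x^2 + 147x - 1063.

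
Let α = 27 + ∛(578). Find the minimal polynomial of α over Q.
m_α(x) = x^3 - 81x^2 + 2187x - 20261

Set β = α - 27 = ∛(578), so β^3 = 578. Then (α - 27)^3 - 578 = 0, i.e. α is a root of g(x) = (x - 27)^3 - 578 = x^3 - 81x^2 + 2187x - 20261. Since g(x) = h(x - 27) where h(x) = x^3 - 578, and h is irreducible over Q (because 578 is not a perfect cube, so h has no rational root, and a monic cubic with no rational root is irreducible), g is also irreducible (irreducibility is preserved under the substitution x → x - 27). Hence m_α(x) = x^3 - 81x^2 + 2187x - 20261.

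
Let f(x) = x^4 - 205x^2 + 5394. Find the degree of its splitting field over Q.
[K : Q] = 4

Solving the quadratic in x^2: x^2 = (205 ± √(205^2 - 4·5394))/2 = (205 ± √20449)/2 = (205 ± 143)/2, giving x^2 = 174 or x^2 = 31. So f(x) = (x^2 - 174)(x^2 - 31) and the roots of f are ±√174, ±√31. Hence the splitting field is K = Q(√174, √31). Since 174 and 31 are distinct squarefree integers > 1, their product 5394 is not a perfect square, so √31 ∉ Q(√174). By the tower law [K:Q] = [Q(√174,√31):Q(√174)] · [Q(√174):Q] = 2 · 2 = 4.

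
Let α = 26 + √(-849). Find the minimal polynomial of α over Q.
m_α(x) = x^2 - 52x + 1525

From α - 26 = √(-849), squaring gives (α - 26)^2 = -849, i.e. α^2 - 52α + 676 = -849, so α^2 - 52α + 1525 = 0. The discriminant of x^2 - 52x + 1525 is (-52)^2 - 4·(1525) = 2704 - 6100 = -3396, and 4·(-849) is not a perfect square in Q since -849 is squarefree and ≠ 1. Hence x^2 - 52x + 1525 is irreducible over Q and is the minimal polynomial of α.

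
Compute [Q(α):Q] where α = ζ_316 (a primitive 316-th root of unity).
[Q(α):Q] = 156

The minimal polynomial of ζ_316 over Q is the 316-th cyclotomic polynomial Φ_316(x), which is irreducible over Q and has degree φ(316) = 156. Hence [Q(α):Q] = φ(316) = 156.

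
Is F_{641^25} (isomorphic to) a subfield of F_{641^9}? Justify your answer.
No: F_{641^25} is not a subfield of F_{641^9}

F_{p^m} embeds in F_{p^n} iff m | n. Here 25 ∤ 9 (since 9 = 0·25 + 9 with remainder 9 ≠ 0), so F_{641^25} is not a subfield of F_{641^9}. Equivalently: if it were, the tower law would give 25 = [F_{641^25}:F_641] dividing [F_{641^9}:F_641] = 9, contradiction.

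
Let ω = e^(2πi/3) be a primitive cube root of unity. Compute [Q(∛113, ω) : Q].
[Q(∛113, ω) : Q] = 6

[Q(∛113):Q] = 3 (min poly x^3 - 113, irreducible since 113 is not a perfect cube). [Q(ω):Q] = 2 (min poly x^2 + x + 1). Since Q(∛113) ⊂ R and ω ∉ R, we have ω ∉ Q(∛113), so x^2 + x + 1 remains irreducible over Q(∛113) and [Q(∛113, ω) : Q(∛113)] = 2. By the tower law, [Q(∛113, ω) : Q] = 3 · 2 = 6. (In fact Q(∛113, ω) is the splitting field of x^3 - 113 over Q.)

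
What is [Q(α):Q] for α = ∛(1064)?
[Q(α):Q] = 3

The minimal polynomial of α is x^3 - 1064, irreducible over Q since 1064 is not a perfect cube (so x^3 - 1064 has no rational root). Hence [Q(α):Q] = deg(m_α) = 3.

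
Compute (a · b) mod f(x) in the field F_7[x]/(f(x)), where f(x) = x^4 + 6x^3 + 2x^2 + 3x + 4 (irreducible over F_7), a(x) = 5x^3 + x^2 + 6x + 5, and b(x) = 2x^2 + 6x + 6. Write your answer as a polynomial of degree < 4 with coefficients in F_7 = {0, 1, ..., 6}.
a · b ≡ x^2 + 5x + 2 (mod f(x))

Multiply in F_7[x]: a(x)·b(x) = (5x^3 + x^2 + 6x + 5)·(2x^2 + 6x + 6) = 3x^5 + 4x^4 + 6x^3 + 3x^2 + 3x + 2. This has degree ≥ 4, so divide by f(x) over F_7: 3x^5 + 4x^4 + 6x^3 + 3x^2 + 3x + 2 = (3x)·(x^4 + 6x^3 + 2x^2 + 3x + 4) + (x^2 + 5x + 2). Hence a·b ≡ x^2 + 5x + 2 (mod f). (F_7[x]/(f) is a field with 7^4 = 2401 elements since f is irreducible of degree 4.)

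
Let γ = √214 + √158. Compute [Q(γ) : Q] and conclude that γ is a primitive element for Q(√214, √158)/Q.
[Q(γ) : Q] = 4 (equivalently, Q(γ) = Q(√214, √158))

Obviously Q(γ) ⊆ Q(√214, √158), and [Q(√214, √158):Q] = 4 (since 214, 158 are distinct squarefree integers > 1 with 33812 not a perfect square). To show equality we compute the minimal polynomial of γ. From γ = √214 + √158: γ^2 = 214 + 2√(33812) + 158 = 372 + 2√(33812), so γ^2 - 372 = 2√(33812); squaring, (γ^2 - 372)^2 = 4·33812, i.e. γ^4 - 744γ^2 + 138384 - 135248 = 0, i.e. γ^4 - 744γ^2 + 3136 = 0. So γ is a root of x^4 - 744x^2 + 3136. This polynomial is irreducible over Q: it has no rational root (each ±√214 ± √158 is irrational), and any factorization into two quadratics over Q would force √(33812) ∈ Q (pairing opposite roots) or √214, √158 ∈ Q (other pairings), all impossible. Hence [Q(γ):Q] = 4 = [Q(√214, √158):Q], so Q(γ) = Q(√214, √158).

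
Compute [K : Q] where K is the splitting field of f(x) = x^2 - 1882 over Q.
[K : Q] = 2

f(x) = x^2 - 1882 factors as (x - √1882)(x + √1882). The splitting field is K = Q(√1882). Since 1882 is squarefree and > 1, it is not a perfect square, so x^2 - 1882 is irreducible over Q and [Q(√1882) : Q] = 2. Hence [K : Q] = 2.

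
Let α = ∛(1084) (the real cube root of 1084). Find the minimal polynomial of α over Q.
m_α(x) = x^3 - 1084

α satisfies α^3 = 1084, so x^3 - 1084 annihilates α. By the rational root test, a rational root p/q (in lowest terms) of x^3 - 1084 would satisfy p^3 = 1084 q^3, forcing q = 1 and p^3 = 1084; but 1084 is not a perfect cube, contradiction. A monic cubic over Q with no rational root is irreducible (any nontrivial factorization would include a linear factor). Hence x^3 - 1084 is the minimal polynomial of α, and in particular [Q(α):Q] = 3.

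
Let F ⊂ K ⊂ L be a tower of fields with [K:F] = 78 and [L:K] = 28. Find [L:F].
[L:F] = 2184

The tower law says that for any tower of field extensions F ⊂ K ⊂ L with finite degrees, [L:F] = [L:K] · [K:F]. Here this gives [L:F] = 28 · 78 = 2184.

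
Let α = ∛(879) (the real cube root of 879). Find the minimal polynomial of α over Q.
m_α(x) = x^3 - 879

α satisfies α^3 = 879, so x^3 - 879 annihilates α. By the rational root test, a rational root p/q (in lowest terms) of x^3 - 879 would satisfy p^3 = 879 q^3, forcing q = 1 and p^3 = 879; but 879 is not a perfect cube, contradiction. A monic cubic over Q with no rational root is irreducible (any nontrivial factorization would include a linear factor). Hence x^3 - 879 is the minimal polynomial of α, and in particular [Q(α):Q] = 3.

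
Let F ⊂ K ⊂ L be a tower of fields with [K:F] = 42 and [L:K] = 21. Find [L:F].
[L:F] = 882

The tower law says that for any tower of field extensions F ⊂ K ⊂ L with finite degrees, [L:F] = [L:K] · [K:F]. Here this gives [L:F] = 21 · 42 = 882.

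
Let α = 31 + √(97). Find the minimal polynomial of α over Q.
m_α(x) = x^2 - 62x + 864

From α - 31 = √(97), squaring gives (α - 31)^2 = 97, i.e. α^2 - 62α + 961 = 97, so α^2 - 62α + 864 = 0. The discriminant of x^2 - 62x + 864 is (-62)^2 - 4·(864) = 3844 - 3456 = 388, and 4·(97) is not a perfect square in Q since 97 is squarefree and ≠ 1. Hence x^2 - 62x + 864 is irreducible over Q and is the minimal polynomial of α.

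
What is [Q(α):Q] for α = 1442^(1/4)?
[Q(α):Q] = 4

α is a root of x^4 - 1442. By Eisenstein's criterion at the prime p = 2 (which divides the constant term 1442 but p^2 = 4 does not, since 1442 is squarefree), x^4 - 1442 is irreducible over Q. Hence [Q(α):Q] = 4.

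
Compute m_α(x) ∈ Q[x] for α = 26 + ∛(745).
m_α(x) = x^3 - 78x^2 + 2028x - 18321

Set β = α - 26 = ∛(745), so β^3 = 745. Then (α - 26)^3 - 745 = 0, i.e. α is a root of g(x) = (x - 26)^3 - 745 = x^3 - 78x^2 + 2028x - 18321. Since g(x) = h(x - 26) where h(x) = x^3 - 745, and h is irreducible over Q (because 745 is not a perfect cube, so h has no rational root, and a monic cubic with no rational root is irreducible), g is also irreducible (irreducibility is preserved under the substitution x → x - 26). Hence m_α(x) = x^3 - 78x^2 + 2028x - 18321.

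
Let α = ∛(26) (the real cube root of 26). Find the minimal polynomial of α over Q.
m_α(x) = x^3 - 26

α satisfies α^3 = 26, so x^3 - 26 annihilates α. By the rational root test, a rational root p/q (in lowest terms) of x^3 - 26 would satisfy p^3 = 26 q^3, forcing q = 1 and p^3 = 26; but 26 is not a perfect cube, contradiction. A monic cubic over Q with no rational root is irreducible (any nontrivial factorization would include a linear factor). Hence x^3 - 26 is the minimal polynomial of α, and in particular [Q(α):Q] = 3.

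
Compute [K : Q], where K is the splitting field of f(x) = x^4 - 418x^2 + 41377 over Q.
[K : Q] = 4

Solving the quadratic in x^2: x^2 = (418 ± √(418^2 - 4·41377))/2 = (418 ± √9216)/2 = (418 ± 96)/2, giving x^2 = 257 or x^2 = 161. So f(x) = (x^2 - 257)(x^2 - 161) and the roots of f are ±√257, ±√161. Hence the splitting field is K = Q(√257, √161). Since 257 and 161 are distinct squarefree integers > 1, their product 41377 is not a perfect square, so √161 ∉ Q(√257). By the tower law [K:Q] = [Q(√257,√161):Q(√257)] · [Q(√257):Q] = 2 · 2 = 4.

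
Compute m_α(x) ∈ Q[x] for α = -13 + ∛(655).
m_α(x) = x^3 + 39x^2 + 507x + 1542

Set β = α + 13 = ∛(655), so β^3 = 655. Then (α + 13)^3 - 655 = 0, i.e. α is a root of g(x) = (x + 13)^3 - 655 = x^3 + 39x^2 + 507x + 1542. Since g(x) = h(x + 13) where h(x) = x^3 - 655, and h is irreducible over Q (because 655 is not a perfect cube, so h has no rational root, and a monic cubic with no rational root is irreducible), g is also irreducible (irreducibility is preserved under the substitution x → x + 13). Hence m_α(x) = x^3 + 39x^2 + 507x + 1542.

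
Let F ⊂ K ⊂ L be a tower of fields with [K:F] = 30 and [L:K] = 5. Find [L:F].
[L:F] = 150

The tower law says that for any tower of field extensions F ⊂ K ⊂ L with finite degrees, [L:F] = [L:K] · [K:F]. Here this gives [L:F] = 5 · 30 = 150.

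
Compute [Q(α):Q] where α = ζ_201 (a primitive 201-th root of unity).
[Q(α):Q] = 132

The minimal polynomial of ζ_201 over Q is the 201-th cyclotomic polynomial Φ_201(x), which is irreducible over Q and has degree φ(201) = 132. Hence [Q(α):Q] = φ(201) = 132.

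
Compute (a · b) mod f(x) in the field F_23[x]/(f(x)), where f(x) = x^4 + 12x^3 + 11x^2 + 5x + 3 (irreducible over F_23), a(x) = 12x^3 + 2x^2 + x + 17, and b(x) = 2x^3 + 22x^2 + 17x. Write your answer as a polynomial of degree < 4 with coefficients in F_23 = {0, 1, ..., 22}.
a · b ≡ 8x^3 + 3x^2 + x + 12 (mod f(x))

Multiply in F_23[x]: a(x)·b(x) = (12x^3 + 2x^2 + x + 17)·(2x^3 + 22x^2 + 17x) = x^6 + 15x^5 + 20x^4 + 21x^3 + 13x. This has degree ≥ 4, so divide by f(x) over F_23: x^6 + 15x^5 + 20x^4 + 21x^3 + 13x = (x^2 + 3x + 19)·(x^4 + 12x^3 + 11x^2 + 5x + 3) + (8x^3 + 3x^2 + x + 12). Hence a·b ≡ 8x^3 + 3x^2 + x + 12 (mod f). (F_23[x]/(f) is a field with 23^4 = 279841 elements since f is irreducible of degree 4.)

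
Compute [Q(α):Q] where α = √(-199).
[Q(α):Q] = 2

[Q(α):Q] equals the degree of the minimal polynomial of α. Here α^2 = -199 and x^2 + 199 is irreducible (d = -199 is squarefree, ≠ 1, hence not a square), so deg(m_α) = 2. Thus [Q(α):Q] = 2.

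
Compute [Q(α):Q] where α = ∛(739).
[Q(α):Q] = 3

The minimal polynomial of α is x^3 - 739, irreducible over Q since 739 is not a perfect cube (so x^3 - 739 has no rational root). Hence [Q(α):Q] = deg(m_α) = 3.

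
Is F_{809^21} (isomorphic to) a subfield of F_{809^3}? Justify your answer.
No: F_{809^21} is not a subfield of F_{809^3}

F_{p^m} embeds in F_{p^n} iff m | n. Here 21 ∤ 3 (since 3 = 0·21 + 3 with remainder 3 ≠ 0), so F_{809^21} is not a subfield of F_{809^3}. Equivalently: if it were, the tower law would give 21 = [F_{809^21}:F_809] dividing [F_{809^3}:F_809] = 3, contradiction.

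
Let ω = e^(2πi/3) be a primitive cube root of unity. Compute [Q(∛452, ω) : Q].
[Q(∛452, ω) : Q] = 6

[Q(∛452):Q] = 3 (min poly x^3 - 452, irreducible since 452 is not a perfect cube). [Q(ω):Q] = 2 (min poly x^2 + x + 1). Since Q(∛452) ⊂ R and ω ∉ R, we have ω ∉ Q(∛452), so x^2 + x + 1 remains irreducible over Q(∛452) and [Q(∛452, ω) : Q(∛452)] = 2. By the tower law, [Q(∛452, ω) : Q] = 3 · 2 = 6. (In fact Q(∛452, ω) is the splitting field of x^3 - 452 over Q.)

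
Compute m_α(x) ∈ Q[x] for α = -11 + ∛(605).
m_α(x) = x^3 + 33x^2 + 363x + 726

Set β = α + 11 = ∛(605), so β^3 = 605. Then (α + 11)^3 - 605 = 0, i.e. α is a root of g(x) = (x + 11)^3 - 605 = x^3 + 33x^2 + 363x + 726. Since g(x) = h(x + 11) where h(x) = x^3 - 605, and h is irreducible over Q (because 605 is not a perfect cube, so h has no rational root, and a monic cubic with no rational root is irreducible), g is also irreducible (irreducibility is preserved under the substitution x → x + 11). Hence m_α(x) = x^3 + 33x^2 + 363x + 726.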